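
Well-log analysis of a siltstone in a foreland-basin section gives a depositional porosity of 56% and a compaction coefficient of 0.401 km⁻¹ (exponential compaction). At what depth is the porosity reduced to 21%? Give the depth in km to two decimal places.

Invert Athy's law: d = ln(φ₀/φ) / c
d = ln(0.56/0.21) / 0.401 = ln(2.667) / 0.401 = 0.9808 / 0.401 = 2.446 km

2.45 km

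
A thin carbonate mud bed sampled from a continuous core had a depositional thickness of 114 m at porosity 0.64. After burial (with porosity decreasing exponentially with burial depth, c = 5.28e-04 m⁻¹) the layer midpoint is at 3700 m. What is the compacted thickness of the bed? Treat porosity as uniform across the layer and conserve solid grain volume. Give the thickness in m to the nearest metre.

45 m

Working in km (1 km = 1000 m; c in km⁻¹ = c in m⁻¹ × 1000):
Porosity at 3.7 km: φ = 0.64·exp(−0.528×3.7) = 0.0907
Solid-volume conservation: h(1−φ) = h₀(1−φ₀) ⇒ h = h₀·(1−φ₀)/(1−φ)
h = 0.114 × (1 − 0.64)/(1 − 0.0907) = 0.114 × 0.3959 = 0.0451 km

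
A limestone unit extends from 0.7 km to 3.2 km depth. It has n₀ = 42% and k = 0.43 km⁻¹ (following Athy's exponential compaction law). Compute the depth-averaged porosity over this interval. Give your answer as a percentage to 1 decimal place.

⟨n⟩ = (1/(z₂−z₁)) ∫ n₀ e^(−kz) dz = n₀·(e^(−k·z₁) − e^(−k·z₂)) / (k·(z₂−z₁))
e^(−0.43×0.7) = 0.7401; e^(−0.43×3.2) = 0.2526
⟨n⟩ = 0.42 × (0.7401 − 0.2526) / (0.43 × 2.5) = 0.42 × 0.4535 = 0.1905

19.0%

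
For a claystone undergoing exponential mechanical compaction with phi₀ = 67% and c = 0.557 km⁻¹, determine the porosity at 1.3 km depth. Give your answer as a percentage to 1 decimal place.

32.5%

phi = phi₀·exp(−c·z) = 0.67 × exp(−0.557 × 1.3) = 0.67 × exp(−0.7241)
  = 0.67 × 0.4848 = 0.3248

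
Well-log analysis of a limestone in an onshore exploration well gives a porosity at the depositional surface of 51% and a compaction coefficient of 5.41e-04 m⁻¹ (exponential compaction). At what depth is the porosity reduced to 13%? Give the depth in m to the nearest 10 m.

Working in km (1 km = 1000 m; c in km⁻¹ = c in m⁻¹ × 1000):
Invert Athy's law: Z = ln(phi₀/phi) / c
Z = ln(0.51/0.13) / 0.541 = ln(3.923) / 0.541 = 1.3669 / 0.541 = 2.527 km

2530 m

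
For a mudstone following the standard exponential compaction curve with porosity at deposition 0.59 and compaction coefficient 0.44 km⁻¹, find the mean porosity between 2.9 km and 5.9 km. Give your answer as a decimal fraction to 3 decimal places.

⟨phi⟩ = (1/(d₂−d₁)) ∫ phi₀ e^(−cd) dd = phi₀·(e^(−c·d₁) − e^(−c·d₂)) / (c·(d₂−d₁))
e^(−0.44×2.9) = 0.2792; e^(−0.44×5.9) = 0.0746
⟨phi⟩ = 0.59 × (0.2792 − 0.0746) / (0.44 × 3) = 0.59 × 0.1550 = 0.0914

0.091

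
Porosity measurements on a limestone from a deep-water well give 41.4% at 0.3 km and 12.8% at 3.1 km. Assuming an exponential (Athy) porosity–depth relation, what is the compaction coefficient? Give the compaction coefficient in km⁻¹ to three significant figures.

0.419 km⁻¹

Athy: n(z) = n₀ e^(−cz) ⇒ n₁/n₂ = e^{c(z₂−z₁)} ⇒ c = ln(n₁/n₂)/(z₂−z₁)
c = ln(0.414/0.128) / (3.1 − 0.3) = ln(3.234) / 2.8 = 1.1738 / 2.8 = 0.4192 km⁻¹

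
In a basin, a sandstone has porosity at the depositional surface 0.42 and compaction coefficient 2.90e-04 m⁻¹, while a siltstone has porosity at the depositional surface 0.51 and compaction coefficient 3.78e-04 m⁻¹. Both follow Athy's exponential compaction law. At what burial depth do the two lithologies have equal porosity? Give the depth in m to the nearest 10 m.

2210 m

Working in km (1 km = 1000 m; c in km⁻¹ = c in m⁻¹ × 1000):
Set φ₀ₐ e^(−cₐz) = φ₀ᵦ e^(−cᵦz) ⇒ ln(φ₀ₐ/φ₀ᵦ) = (cₐ − cᵦ)·z
z = ln(0.42/0.51) / (0.29 − 0.378) = -0.1942 / -0.088 = 2.206 km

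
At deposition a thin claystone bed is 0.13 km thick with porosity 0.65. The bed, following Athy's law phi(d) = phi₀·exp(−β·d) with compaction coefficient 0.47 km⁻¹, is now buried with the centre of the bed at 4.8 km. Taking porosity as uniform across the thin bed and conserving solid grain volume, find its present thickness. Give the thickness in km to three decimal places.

0.049 km

Porosity at 4.8 km: phi = 0.65·exp(−0.47×4.8) = 0.0681
Solid-volume conservation: h(1−phi) = h₀(1−phi₀) ⇒ h = h₀·(1−phi₀)/(1−phi)
h = 0.13 × (1 − 0.65)/(1 − 0.0681) = 0.13 × 0.3756 = 0.0488 km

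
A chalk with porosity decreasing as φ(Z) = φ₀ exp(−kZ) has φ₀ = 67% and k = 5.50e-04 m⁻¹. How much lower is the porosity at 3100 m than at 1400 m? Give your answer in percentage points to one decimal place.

Working in km (1 km = 1000 m; k in km⁻¹ = k in m⁻¹ × 1000):
φ(1.4) = 0.67·e^(−0.55×1.4) = 0.3102
φ(3.1) = 0.67·e^(−0.55×3.1) = 0.1218
Δφ = 0.3102 − 0.1218 = 0.1884

18.8 percentage points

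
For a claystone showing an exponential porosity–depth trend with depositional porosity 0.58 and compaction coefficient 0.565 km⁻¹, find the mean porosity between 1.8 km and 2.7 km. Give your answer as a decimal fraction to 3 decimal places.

⟨φ⟩ = (1/(d₂−d₁)) ∫ φ₀ e^(−βd) dd = φ₀·(e^(−β·d₁) − e^(−β·d₂)) / (β·(d₂−d₁))
e^(−0.565×1.8) = 0.3617; e^(−0.565×2.7) = 0.2175
⟨φ⟩ = 0.58 × (0.3617 − 0.2175) / (0.565 × 0.9) = 0.58 × 0.2835 = 0.1644

0.164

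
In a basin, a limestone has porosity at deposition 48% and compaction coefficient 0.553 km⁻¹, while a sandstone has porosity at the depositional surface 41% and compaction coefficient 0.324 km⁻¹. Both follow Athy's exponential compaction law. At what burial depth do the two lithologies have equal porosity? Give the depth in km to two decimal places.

0.69 km

Set φ₀ₐ e^(−cₐd) = φ₀ᵦ e^(−cᵦd) ⇒ ln(φ₀ₐ/φ₀ᵦ) = (cₐ − cᵦ)·d
d = ln(0.48/0.41) / (0.553 − 0.324) = 0.1576 / 0.229 = 0.688 km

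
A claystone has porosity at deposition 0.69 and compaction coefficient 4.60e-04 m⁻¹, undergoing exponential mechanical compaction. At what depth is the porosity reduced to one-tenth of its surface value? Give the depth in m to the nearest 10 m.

Working in km (1 km = 1000 m; β in km⁻¹ = β in m⁻¹ × 1000):
n/n₀ = 1/10 ⇒ exp(−β·Z) = 1/10 ⇒ Z = ln(10) / β
Z = 2.3026 / 0.46 = 5.006 km

5010 m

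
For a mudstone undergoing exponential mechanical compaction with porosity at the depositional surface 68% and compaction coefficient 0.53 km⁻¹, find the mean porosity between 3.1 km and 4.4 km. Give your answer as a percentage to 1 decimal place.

9.5%

⟨φ⟩ = (1/(z₂−z₁)) ∫ φ₀ e^(−βz) dz = φ₀·(e^(−β·z₁) − e^(−β·z₂)) / (β·(z₂−z₁))
e^(−0.53×3.1) = 0.1934; e^(−0.53×4.4) = 0.0971
⟨φ⟩ = 0.68 × (0.1934 − 0.0971) / (0.53 × 1.3) = 0.68 × 0.1398 = 0.0950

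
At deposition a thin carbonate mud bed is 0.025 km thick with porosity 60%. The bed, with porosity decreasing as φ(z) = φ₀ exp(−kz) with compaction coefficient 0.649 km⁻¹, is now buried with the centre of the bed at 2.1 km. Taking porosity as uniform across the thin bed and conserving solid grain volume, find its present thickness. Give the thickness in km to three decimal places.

Porosity at 2.1 km: φ = 0.6·exp(−0.649×2.1) = 0.1536
Solid-volume conservation: h(1−φ) = h₀(1−φ₀) ⇒ h = h₀·(1−φ₀)/(1−φ)
h = 0.025 × (1 − 0.6)/(1 − 0.1536) = 0.025 × 0.4726 = 0.0118 km

0.012 km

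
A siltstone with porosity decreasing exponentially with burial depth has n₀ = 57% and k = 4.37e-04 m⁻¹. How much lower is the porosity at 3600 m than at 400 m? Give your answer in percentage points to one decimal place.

36.0 percentage points

Working in km (1 km = 1000 m; k in km⁻¹ = k in m⁻¹ × 1000):
n(0.4) = 0.57·e^(−0.437×0.4) = 0.4786
n(3.6) = 0.57·e^(−0.437×3.6) = 0.1182
Δn = 0.4786 − 0.1182 = 0.3604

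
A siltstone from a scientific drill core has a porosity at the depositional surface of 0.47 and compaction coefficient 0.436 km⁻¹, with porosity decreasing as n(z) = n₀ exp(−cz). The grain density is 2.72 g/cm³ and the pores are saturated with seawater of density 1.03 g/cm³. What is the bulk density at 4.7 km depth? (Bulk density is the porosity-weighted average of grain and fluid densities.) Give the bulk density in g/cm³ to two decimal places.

Porosity at depth: n = 0.47·exp(−0.436×4.7) = 0.47×0.1288 = 0.0606
Bulk density: ρ_b = (1−n)ρ_g + n·ρ_f = 0.9394×2.72 + 0.0606×1.03
       = 2.555 + 0.062 = 2.618 g/cm³

2.62 g/cm³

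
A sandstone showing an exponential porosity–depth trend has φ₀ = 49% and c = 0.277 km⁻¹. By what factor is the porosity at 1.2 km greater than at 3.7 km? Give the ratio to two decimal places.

φ(z₁)/φ(z₂) = e^(−c·z₁)/e^(−c·z₂) = e^{c(z₂−z₁)}
= exp(0.277 × 2.5) = exp(0.6925) = 1.9987

2.00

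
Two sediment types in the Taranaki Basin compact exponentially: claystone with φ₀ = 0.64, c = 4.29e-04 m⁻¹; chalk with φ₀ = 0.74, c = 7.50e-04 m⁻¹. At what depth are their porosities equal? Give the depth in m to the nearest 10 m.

Working in km (1 km = 1000 m; c in km⁻¹ = c in m⁻¹ × 1000):
Set φ₀ₐ e^(−cₐz) = φ₀ᵦ e^(−cᵦz) ⇒ ln(φ₀ₐ/φ₀ᵦ) = (cₐ − cᵦ)·z
z = ln(0.64/0.74) / (0.429 − 0.75) = -0.1452 / -0.321 = 0.452 km

450 m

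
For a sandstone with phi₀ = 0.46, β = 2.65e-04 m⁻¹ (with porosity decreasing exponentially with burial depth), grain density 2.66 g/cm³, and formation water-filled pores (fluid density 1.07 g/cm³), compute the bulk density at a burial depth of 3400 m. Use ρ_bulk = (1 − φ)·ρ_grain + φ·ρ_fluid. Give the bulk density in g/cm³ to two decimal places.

Working in km (1 km = 1000 m; β in km⁻¹ = β in m⁻¹ × 1000):
Porosity at depth: phi = 0.46·exp(−0.265×3.4) = 0.46×0.4062 = 0.1868
Bulk density: ρ_b = (1−phi)ρ_g + phi·ρ_f = 0.8132×2.66 + 0.1868×1.07
       = 2.163 + 0.200 = 2.363 g/cm³

2.36 g/cm³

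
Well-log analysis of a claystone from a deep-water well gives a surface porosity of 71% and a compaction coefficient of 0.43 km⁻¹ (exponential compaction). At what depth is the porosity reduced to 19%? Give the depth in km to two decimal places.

3.07 km

Invert Athy's law: d = ln(n₀/n) / k
d = ln(0.71/0.19) / 0.43 = ln(3.737) / 0.43 = 1.3182 / 0.43 = 3.066 km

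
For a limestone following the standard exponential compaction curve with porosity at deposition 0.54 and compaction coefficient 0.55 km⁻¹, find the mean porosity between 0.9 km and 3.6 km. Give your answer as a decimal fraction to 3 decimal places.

⟨φ⟩ = (1/(d₂−d₁)) ∫ φ₀ e^(−cd) dd = φ₀·(e^(−c·d₁) − e^(−c·d₂)) / (c·(d₂−d₁))
e^(−0.55×0.9) = 0.6096; e^(−0.55×3.6) = 0.1381
⟨φ⟩ = 0.54 × (0.6096 − 0.1381) / (0.55 × 2.7) = 0.54 × 0.3175 = 0.1715

0.171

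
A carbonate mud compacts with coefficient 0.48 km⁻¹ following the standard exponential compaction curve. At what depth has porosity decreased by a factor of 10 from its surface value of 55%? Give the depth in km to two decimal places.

phi/phi₀ = 1/10 ⇒ exp(−k·d) = 1/10 ⇒ d = ln(10) / k
d = 2.3026 / 0.48 = 4.797 km

4.80 km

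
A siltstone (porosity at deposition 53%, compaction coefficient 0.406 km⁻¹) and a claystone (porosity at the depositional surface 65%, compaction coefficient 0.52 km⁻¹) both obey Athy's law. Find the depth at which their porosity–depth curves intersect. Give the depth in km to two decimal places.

Set n₀ₐ e^(−cₐd) = n₀ᵦ e^(−cᵦd) ⇒ ln(n₀ₐ/n₀ᵦ) = (cₐ − cᵦ)·d
d = ln(0.53/0.65) / (0.406 − 0.52) = -0.2041 / -0.114 = 1.790 km

1.79 km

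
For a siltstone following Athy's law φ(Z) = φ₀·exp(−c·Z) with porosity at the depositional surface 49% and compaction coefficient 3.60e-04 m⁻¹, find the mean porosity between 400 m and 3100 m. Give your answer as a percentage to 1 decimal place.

Working in km (1 km = 1000 m; c in km⁻¹ = c in m⁻¹ × 1000):
⟨φ⟩ = (1/(Z₂−Z₁)) ∫ φ₀ e^(−cZ) dZ = φ₀·(e^(−c·Z₁) − e^(−c·Z₂)) / (c·(Z₂−Z₁))
e^(−0.36×0.4) = 0.8659; e^(−0.36×3.1) = 0.3276
⟨φ⟩ = 0.49 × (0.8659 − 0.3276) / (0.36 × 2.7) = 0.49 × 0.5538 = 0.2714

27.1%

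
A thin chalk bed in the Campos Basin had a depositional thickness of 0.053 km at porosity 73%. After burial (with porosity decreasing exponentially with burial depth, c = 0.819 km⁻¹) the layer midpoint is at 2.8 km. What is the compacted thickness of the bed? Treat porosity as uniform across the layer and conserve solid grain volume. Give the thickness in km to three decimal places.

Porosity at 2.8 km: n = 0.73·exp(−0.819×2.8) = 0.0737
Solid-volume conservation: h(1−n) = h₀(1−n₀) ⇒ h = h₀·(1−n₀)/(1−n)
h = 0.053 × (1 − 0.73)/(1 − 0.0737) = 0.053 × 0.2915 = 0.0154 km

0.015 km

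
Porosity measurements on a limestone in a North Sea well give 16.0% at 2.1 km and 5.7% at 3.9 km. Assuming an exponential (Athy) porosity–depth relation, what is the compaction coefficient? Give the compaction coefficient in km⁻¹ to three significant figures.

Athy: phi(Z) = phi₀ e^(−kZ) ⇒ phi₁/phi₂ = e^{k(Z₂−Z₁)} ⇒ k = ln(phi₁/phi₂)/(Z₂−Z₁)
k = ln(0.16/0.057) / (3.9 − 2.1) = ln(2.807) / 1.8 = 1.0321 / 1.8 = 0.5734 km⁻¹

0.573 km⁻¹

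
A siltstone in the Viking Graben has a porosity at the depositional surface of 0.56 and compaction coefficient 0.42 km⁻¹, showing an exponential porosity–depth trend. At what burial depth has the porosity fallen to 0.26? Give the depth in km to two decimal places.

1.83 km

Invert Athy's law: d = ln(φ₀/φ) / k
d = ln(0.56/0.26) / 0.42 = ln(2.154) / 0.42 = 0.7673 / 0.42 = 1.827 km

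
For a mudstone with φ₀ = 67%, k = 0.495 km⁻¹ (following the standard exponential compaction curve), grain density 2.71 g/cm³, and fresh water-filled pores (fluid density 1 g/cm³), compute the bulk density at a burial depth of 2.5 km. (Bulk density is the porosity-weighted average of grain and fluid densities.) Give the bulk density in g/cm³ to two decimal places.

2.38 g/cm³

Porosity at depth: φ = 0.67·exp(−0.495×2.5) = 0.67×0.2901 = 0.1944
Bulk density: ρ_b = (1−φ)ρ_g + φ·ρ_f = 0.8056×2.71 + 0.1944×1
       = 2.183 + 0.194 = 2.378 g/cm³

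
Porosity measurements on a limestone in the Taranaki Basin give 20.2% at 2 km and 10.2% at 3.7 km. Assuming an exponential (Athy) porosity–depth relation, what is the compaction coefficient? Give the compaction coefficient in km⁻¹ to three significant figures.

0.402 km⁻¹

Athy: phi(d) = phi₀ e^(−cd) ⇒ phi₁/phi₂ = e^{c(d₂−d₁)} ⇒ c = ln(phi₁/phi₂)/(d₂−d₁)
c = ln(0.202/0.102) / (3.7 − 2) = ln(1.98) / 1.7 = 0.6833 / 1.7 = 0.4019 km⁻¹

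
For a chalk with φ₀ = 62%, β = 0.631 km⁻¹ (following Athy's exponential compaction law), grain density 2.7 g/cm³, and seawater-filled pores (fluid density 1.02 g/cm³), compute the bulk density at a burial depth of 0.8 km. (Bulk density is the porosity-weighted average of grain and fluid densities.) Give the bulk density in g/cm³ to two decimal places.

Porosity at depth: φ = 0.62·exp(−0.631×0.8) = 0.62×0.6036 = 0.3742
Bulk density: ρ_b = (1−φ)ρ_g + φ·ρ_f = 0.6258×2.7 + 0.3742×1.02
       = 1.690 + 0.382 = 2.071 g/cm³

2.07 g/cm³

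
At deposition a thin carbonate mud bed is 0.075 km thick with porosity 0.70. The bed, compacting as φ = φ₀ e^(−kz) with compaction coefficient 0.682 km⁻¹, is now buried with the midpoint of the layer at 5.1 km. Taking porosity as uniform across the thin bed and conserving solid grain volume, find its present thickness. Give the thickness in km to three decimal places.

0.023 km

Porosity at 5.1 km: φ = 0.7·exp(−0.682×5.1) = 0.0216
Solid-volume conservation: h(1−φ) = h₀(1−φ₀) ⇒ h = h₀·(1−φ₀)/(1−φ)
h = 0.075 × (1 − 0.7)/(1 − 0.0216) = 0.075 × 0.3066 = 0.0230 km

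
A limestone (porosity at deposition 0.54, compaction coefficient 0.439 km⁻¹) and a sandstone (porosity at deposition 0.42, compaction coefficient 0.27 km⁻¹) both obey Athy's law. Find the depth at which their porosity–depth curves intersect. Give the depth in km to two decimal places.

1.49 km

Set n₀ₐ e^(−cₐz) = n₀ᵦ e^(−cᵦz) ⇒ ln(n₀ₐ/n₀ᵦ) = (cₐ − cᵦ)·z
z = ln(0.54/0.42) / (0.439 − 0.27) = 0.2513 / 0.169 = 1.487 km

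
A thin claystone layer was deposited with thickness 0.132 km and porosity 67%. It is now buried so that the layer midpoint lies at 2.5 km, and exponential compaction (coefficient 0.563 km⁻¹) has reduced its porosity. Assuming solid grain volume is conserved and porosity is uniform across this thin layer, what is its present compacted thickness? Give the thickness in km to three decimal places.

0.052 km

Porosity at 2.5 km: n = 0.67·exp(−0.563×2.5) = 0.1640
Solid-volume conservation: h(1−n) = h₀(1−n₀) ⇒ h = h₀·(1−n₀)/(1−n)
h = 0.132 × (1 − 0.67)/(1 − 0.1640) = 0.132 × 0.3947 = 0.0521 km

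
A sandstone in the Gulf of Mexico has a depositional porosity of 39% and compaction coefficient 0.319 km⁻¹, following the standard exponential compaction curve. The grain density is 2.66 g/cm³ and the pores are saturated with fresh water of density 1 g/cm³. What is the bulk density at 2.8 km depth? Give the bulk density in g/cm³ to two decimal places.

2.39 g/cm³

Porosity at depth: phi = 0.39·exp(−0.319×2.8) = 0.39×0.4093 = 0.1596
Bulk density: ρ_b = (1−phi)ρ_g + phi·ρ_f = 0.8404×2.66 + 0.1596×1
       = 2.235 + 0.160 = 2.395 g/cm³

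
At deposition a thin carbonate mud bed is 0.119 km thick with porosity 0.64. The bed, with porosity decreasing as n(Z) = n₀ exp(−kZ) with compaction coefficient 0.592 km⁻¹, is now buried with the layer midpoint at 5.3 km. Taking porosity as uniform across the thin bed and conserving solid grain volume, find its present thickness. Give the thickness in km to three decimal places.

Porosity at 5.3 km: n = 0.64·exp(−0.592×5.3) = 0.0278
Solid-volume conservation: h(1−n) = h₀(1−n₀) ⇒ h = h₀·(1−n₀)/(1−n)
h = 0.119 × (1 − 0.64)/(1 − 0.0278) = 0.119 × 0.3703 = 0.0441 km

0.044 km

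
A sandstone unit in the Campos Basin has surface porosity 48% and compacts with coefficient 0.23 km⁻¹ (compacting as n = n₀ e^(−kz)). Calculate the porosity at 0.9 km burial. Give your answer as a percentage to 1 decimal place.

39.0%

n = n₀·exp(−k·z) = 0.48 × exp(−0.23 × 0.9) = 0.48 × exp(−0.207)
  = 0.48 × 0.8130 = 0.3902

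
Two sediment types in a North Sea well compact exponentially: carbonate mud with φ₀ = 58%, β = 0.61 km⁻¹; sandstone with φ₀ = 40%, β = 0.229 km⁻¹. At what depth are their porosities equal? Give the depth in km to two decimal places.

Set φ₀ₐ e^(−βₐd) = φ₀ᵦ e^(−βᵦd) ⇒ ln(φ₀ₐ/φ₀ᵦ) = (βₐ − βᵦ)·d
d = ln(0.58/0.4) / (0.61 − 0.229) = 0.3716 / 0.381 = 0.975 km

0.98 km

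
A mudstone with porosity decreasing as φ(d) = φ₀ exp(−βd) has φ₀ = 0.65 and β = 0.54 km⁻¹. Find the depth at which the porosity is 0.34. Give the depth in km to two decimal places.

1.20 km

Invert Athy's law: d = ln(φ₀/φ) / β
d = ln(0.65/0.34) / 0.54 = ln(1.912) / 0.54 = 0.6480 / 0.54 = 1.200 km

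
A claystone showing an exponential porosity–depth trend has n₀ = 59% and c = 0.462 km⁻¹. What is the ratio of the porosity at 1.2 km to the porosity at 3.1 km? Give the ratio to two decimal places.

2.41

n(z₁)/n(z₂) = e^(−c·z₁)/e^(−c·z₂) = e^{c(z₂−z₁)}
= exp(0.462 × 1.9) = exp(0.8778) = 2.4056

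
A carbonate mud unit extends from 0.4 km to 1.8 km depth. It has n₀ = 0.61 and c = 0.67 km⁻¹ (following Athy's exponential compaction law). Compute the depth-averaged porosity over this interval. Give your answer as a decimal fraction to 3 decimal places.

0.303

⟨n⟩ = (1/(Z₂−Z₁)) ∫ n₀ e^(−cZ) dZ = n₀·(e^(−c·Z₁) − e^(−c·Z₂)) / (c·(Z₂−Z₁))
e^(−0.67×0.4) = 0.7649; e^(−0.67×1.8) = 0.2994
⟨n⟩ = 0.61 × (0.7649 − 0.2994) / (0.67 × 1.4) = 0.61 × 0.4963 = 0.3027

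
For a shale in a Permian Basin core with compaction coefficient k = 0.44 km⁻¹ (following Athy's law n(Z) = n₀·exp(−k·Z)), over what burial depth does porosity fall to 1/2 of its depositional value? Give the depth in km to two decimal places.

n/n₀ = 1/2 ⇒ exp(−k·Z) = 1/2 ⇒ Z = ln(2) / k
Z = 0.6931 / 0.44 = 1.575 km

1.58 km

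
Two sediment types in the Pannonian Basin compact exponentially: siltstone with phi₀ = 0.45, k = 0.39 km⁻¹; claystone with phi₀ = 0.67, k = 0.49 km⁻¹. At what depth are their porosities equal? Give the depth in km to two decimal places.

Set phi₀ₐ e^(−kₐZ) = phi₀ᵦ e^(−kᵦZ) ⇒ ln(phi₀ₐ/phi₀ᵦ) = (kₐ − kᵦ)·Z
Z = ln(0.45/0.67) / (0.39 − 0.49) = -0.3980 / -0.1 = 3.980 km

3.98 km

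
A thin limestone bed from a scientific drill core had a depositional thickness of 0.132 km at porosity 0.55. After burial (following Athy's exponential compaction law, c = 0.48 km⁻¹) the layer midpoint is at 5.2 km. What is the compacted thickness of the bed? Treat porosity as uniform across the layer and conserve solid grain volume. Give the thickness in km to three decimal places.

Porosity at 5.2 km: phi = 0.55·exp(−0.48×5.2) = 0.0453
Solid-volume conservation: h(1−phi) = h₀(1−phi₀) ⇒ h = h₀·(1−phi₀)/(1−phi)
h = 0.132 × (1 − 0.55)/(1 − 0.0453) = 0.132 × 0.4714 = 0.0622 km

0.062 km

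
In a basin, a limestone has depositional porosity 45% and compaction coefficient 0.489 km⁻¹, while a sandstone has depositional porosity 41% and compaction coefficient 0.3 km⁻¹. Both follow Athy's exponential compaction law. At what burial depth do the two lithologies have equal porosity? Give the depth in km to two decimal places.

Set n₀ₐ e^(−cₐz) = n₀ᵦ e^(−cᵦz) ⇒ ln(n₀ₐ/n₀ᵦ) = (cₐ − cᵦ)·z
z = ln(0.45/0.41) / (0.489 − 0.3) = 0.0931 / 0.189 = 0.493 km

0.49 km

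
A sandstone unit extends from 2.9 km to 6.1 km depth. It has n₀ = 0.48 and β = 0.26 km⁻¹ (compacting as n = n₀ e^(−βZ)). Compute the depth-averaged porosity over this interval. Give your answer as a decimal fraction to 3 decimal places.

⟨n⟩ = (1/(Z₂−Z₁)) ∫ n₀ e^(−βZ) dZ = n₀·(e^(−β·Z₁) − e^(−β·Z₂)) / (β·(Z₂−Z₁))
e^(−0.26×2.9) = 0.4705; e^(−0.26×6.1) = 0.2047
⟨n⟩ = 0.48 × (0.4705 − 0.2047) / (0.26 × 3.2) = 0.48 × 0.3194 = 0.1533

0.153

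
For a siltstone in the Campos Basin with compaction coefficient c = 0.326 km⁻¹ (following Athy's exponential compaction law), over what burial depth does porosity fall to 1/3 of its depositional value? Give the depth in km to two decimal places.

3.37 km

n/n₀ = 1/3 ⇒ exp(−c·Z) = 1/3 ⇒ Z = ln(3) / c
Z = 1.0986 / 0.326 = 3.370 km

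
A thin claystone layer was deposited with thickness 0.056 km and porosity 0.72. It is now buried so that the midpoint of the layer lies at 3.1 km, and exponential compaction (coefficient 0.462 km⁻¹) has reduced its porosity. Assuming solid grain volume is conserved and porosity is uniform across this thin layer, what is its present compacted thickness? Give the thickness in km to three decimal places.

Porosity at 3.1 km: φ = 0.72·exp(−0.462×3.1) = 0.1719
Solid-volume conservation: h(1−φ) = h₀(1−φ₀) ⇒ h = h₀·(1−φ₀)/(1−φ)
h = 0.056 × (1 − 0.72)/(1 − 0.1719) = 0.056 × 0.3381 = 0.0189 km

0.019 km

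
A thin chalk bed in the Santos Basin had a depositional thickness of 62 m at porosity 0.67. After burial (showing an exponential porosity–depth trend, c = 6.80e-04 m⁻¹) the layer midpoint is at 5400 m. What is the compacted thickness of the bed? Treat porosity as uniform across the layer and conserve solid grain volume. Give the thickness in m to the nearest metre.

Working in km (1 km = 1000 m; c in km⁻¹ = c in m⁻¹ × 1000):
Porosity at 5.4 km: phi = 0.67·exp(−0.68×5.4) = 0.0170
Solid-volume conservation: h(1−phi) = h₀(1−phi₀) ⇒ h = h₀·(1−phi₀)/(1−phi)
h = 0.062 × (1 − 0.67)/(1 − 0.0170) = 0.062 × 0.3357 = 0.0208 km

21 m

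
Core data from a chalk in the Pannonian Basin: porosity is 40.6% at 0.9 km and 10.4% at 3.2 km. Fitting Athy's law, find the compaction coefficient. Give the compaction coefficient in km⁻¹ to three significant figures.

0.592 km⁻¹

Athy: φ(Z) = φ₀ e^(−βZ) ⇒ φ₁/φ₂ = e^{β(Z₂−Z₁)} ⇒ β = ln(φ₁/φ₂)/(Z₂−Z₁)
β = ln(0.406/0.104) / (3.2 − 0.9) = ln(3.904) / 2.3 = 1.3620 / 2.3 = 0.5922 km⁻¹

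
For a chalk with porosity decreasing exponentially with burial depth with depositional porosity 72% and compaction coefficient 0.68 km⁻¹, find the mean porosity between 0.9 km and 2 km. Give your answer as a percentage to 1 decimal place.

⟨φ⟩ = (1/(d₂−d₁)) ∫ φ₀ e^(−kd) dd = φ₀·(e^(−k·d₁) − e^(−k·d₂)) / (k·(d₂−d₁))
e^(−0.68×0.9) = 0.5423; e^(−0.68×2) = 0.2567
⟨φ⟩ = 0.72 × (0.5423 − 0.2567) / (0.68 × 1.1) = 0.72 × 0.3818 = 0.2749

27.5%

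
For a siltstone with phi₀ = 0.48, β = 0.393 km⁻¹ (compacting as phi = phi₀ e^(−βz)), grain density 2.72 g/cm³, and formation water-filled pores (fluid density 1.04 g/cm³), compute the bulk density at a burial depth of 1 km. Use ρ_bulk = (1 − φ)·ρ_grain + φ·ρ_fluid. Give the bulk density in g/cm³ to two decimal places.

2.18 g/cm³

Porosity at depth: phi = 0.48·exp(−0.393×1) = 0.48×0.6750 = 0.3240
Bulk density: ρ_b = (1−phi)ρ_g + phi·ρ_f = 0.6760×2.72 + 0.3240×1.04
       = 1.839 + 0.337 = 2.176 g/cm³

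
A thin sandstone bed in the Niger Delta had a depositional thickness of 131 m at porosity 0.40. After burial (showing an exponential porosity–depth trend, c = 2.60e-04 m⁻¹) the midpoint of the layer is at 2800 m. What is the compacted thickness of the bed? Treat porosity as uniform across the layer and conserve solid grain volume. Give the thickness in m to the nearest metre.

97 m

Working in km (1 km = 1000 m; c in km⁻¹ = c in m⁻¹ × 1000):
Porosity at 2.8 km: n = 0.4·exp(−0.26×2.8) = 0.1931
Solid-volume conservation: h(1−n) = h₀(1−n₀) ⇒ h = h₀·(1−n₀)/(1−n)
h = 0.131 × (1 − 0.4)/(1 − 0.1931) = 0.131 × 0.7436 = 0.0974 km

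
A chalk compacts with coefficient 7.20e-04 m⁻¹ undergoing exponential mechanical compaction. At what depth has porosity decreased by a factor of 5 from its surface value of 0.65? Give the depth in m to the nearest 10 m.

Working in km (1 km = 1000 m; k in km⁻¹ = k in m⁻¹ × 1000):
n/n₀ = 1/5 ⇒ exp(−k·d) = 1/5 ⇒ d = ln(5) / k
d = 1.6094 / 0.72 = 2.235 km

2240 m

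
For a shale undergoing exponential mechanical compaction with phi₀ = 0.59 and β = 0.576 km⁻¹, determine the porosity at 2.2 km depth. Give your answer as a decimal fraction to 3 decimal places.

0.166

phi = phi₀·exp(−β·z) = 0.59 × exp(−0.576 × 2.2) = 0.59 × exp(−1.267)
  = 0.59 × 0.2816 = 0.1662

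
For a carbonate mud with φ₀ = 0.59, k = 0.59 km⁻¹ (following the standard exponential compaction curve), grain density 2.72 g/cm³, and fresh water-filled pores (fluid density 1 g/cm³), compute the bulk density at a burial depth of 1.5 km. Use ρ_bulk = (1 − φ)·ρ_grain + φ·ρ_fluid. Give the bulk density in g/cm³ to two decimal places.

2.30 g/cm³

Porosity at depth: φ = 0.59·exp(−0.59×1.5) = 0.59×0.4127 = 0.2435
Bulk density: ρ_b = (1−φ)ρ_g + φ·ρ_f = 0.7565×2.72 + 0.2435×1
       = 2.058 + 0.244 = 2.301 g/cm³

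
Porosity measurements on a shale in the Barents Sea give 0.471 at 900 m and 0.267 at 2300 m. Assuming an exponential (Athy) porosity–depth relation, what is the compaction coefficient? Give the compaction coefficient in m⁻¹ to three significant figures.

0.000405 m⁻¹

Working in km (1 km = 1000 m; k in km⁻¹ = k in m⁻¹ × 1000):
Athy: φ(d) = φ₀ e^(−kd) ⇒ φ₁/φ₂ = e^{k(d₂−d₁)} ⇒ k = ln(φ₁/φ₂)/(d₂−d₁)
k = ln(0.471/0.267) / (2.3 − 0.9) = ln(1.764) / 1.4 = 0.5676 / 1.4 = 0.4054 km⁻¹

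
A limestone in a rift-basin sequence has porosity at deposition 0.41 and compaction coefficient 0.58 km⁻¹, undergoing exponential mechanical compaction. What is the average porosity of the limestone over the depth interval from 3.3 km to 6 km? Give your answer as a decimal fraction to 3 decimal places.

⟨φ⟩ = (1/(Z₂−Z₁)) ∫ φ₀ e^(−βZ) dZ = φ₀·(e^(−β·Z₁) − e^(−β·Z₂)) / (β·(Z₂−Z₁))
e^(−0.58×3.3) = 0.1475; e^(−0.58×6) = 0.0308
⟨φ⟩ = 0.41 × (0.1475 − 0.0308) / (0.58 × 2.7) = 0.41 × 0.0745 = 0.0305

0.031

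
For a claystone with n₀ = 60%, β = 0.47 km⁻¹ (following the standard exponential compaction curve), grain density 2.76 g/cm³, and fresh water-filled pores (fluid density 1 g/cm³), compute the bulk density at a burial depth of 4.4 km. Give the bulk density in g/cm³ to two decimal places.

2.63 g/cm³

Porosity at depth: n = 0.6·exp(−0.47×4.4) = 0.6×0.1264 = 0.0759
Bulk density: ρ_b = (1−n)ρ_g + n·ρ_f = 0.9241×2.76 + 0.0759×1
       = 2.551 + 0.076 = 2.626 g/cm³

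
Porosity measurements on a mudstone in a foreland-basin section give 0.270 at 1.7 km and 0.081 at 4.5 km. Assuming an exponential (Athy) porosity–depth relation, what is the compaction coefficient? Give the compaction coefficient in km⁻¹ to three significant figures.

Athy: n(d) = n₀ e^(−kd) ⇒ n₁/n₂ = e^{k(d₂−d₁)} ⇒ k = ln(n₁/n₂)/(d₂−d₁)
k = ln(0.27/0.081) / (4.5 − 1.7) = ln(3.333) / 2.8 = 1.2040 / 2.8 = 0.43 km⁻¹

0.430 km⁻¹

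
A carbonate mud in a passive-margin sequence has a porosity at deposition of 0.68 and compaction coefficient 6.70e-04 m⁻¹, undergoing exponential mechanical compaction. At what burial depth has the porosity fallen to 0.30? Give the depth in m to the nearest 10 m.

1220 m

Working in km (1 km = 1000 m; k in km⁻¹ = k in m⁻¹ × 1000):
Invert Athy's law: d = ln(phi₀/phi) / k
d = ln(0.68/0.3) / 0.67 = ln(2.267) / 0.67 = 0.8183 / 0.67 = 1.221 km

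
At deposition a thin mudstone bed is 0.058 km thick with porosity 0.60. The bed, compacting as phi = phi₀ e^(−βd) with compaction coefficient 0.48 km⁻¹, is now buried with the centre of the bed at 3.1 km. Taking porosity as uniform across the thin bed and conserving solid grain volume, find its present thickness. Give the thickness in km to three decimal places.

Porosity at 3.1 km: phi = 0.6·exp(−0.48×3.1) = 0.1355
Solid-volume conservation: h(1−phi) = h₀(1−phi₀) ⇒ h = h₀·(1−phi₀)/(1−phi)
h = 0.058 × (1 − 0.6)/(1 − 0.1355) = 0.058 × 0.4627 = 0.0268 km

0.027 km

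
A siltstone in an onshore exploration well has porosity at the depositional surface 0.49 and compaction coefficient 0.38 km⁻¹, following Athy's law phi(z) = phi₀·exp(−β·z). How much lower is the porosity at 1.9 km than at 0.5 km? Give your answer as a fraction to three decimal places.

phi(0.5) = 0.49·e^(−0.38×0.5) = 0.4052
phi(1.9) = 0.49·e^(−0.38×1.9) = 0.2380
Δphi = 0.4052 − 0.2380 = 0.1672

0.167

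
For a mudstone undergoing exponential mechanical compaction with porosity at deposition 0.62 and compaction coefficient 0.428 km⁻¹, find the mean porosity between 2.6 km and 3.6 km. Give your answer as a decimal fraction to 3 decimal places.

⟨φ⟩ = (1/(z₂−z₁)) ∫ φ₀ e^(−βz) dz = φ₀·(e^(−β·z₁) − e^(−β·z₂)) / (β·(z₂−z₁))
e^(−0.428×2.6) = 0.3286; e^(−0.428×3.6) = 0.2142
⟨φ⟩ = 0.62 × (0.3286 − 0.2142) / (0.428 × 1) = 0.62 × 0.2674 = 0.1658

0.166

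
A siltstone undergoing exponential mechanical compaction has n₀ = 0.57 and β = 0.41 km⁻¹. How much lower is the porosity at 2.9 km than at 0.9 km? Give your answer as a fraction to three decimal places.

n(0.9) = 0.57·e^(−0.41×0.9) = 0.3941
n(2.9) = 0.57·e^(−0.41×2.9) = 0.1736
Δn = 0.3941 − 0.1736 = 0.2205

0.221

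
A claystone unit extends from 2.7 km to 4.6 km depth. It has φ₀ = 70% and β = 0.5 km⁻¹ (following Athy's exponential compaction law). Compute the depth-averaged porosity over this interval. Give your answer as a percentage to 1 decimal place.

⟨φ⟩ = (1/(z₂−z₁)) ∫ φ₀ e^(−βz) dz = φ₀·(e^(−β·z₁) − e^(−β·z₂)) / (β·(z₂−z₁))
e^(−0.5×2.7) = 0.2592; e^(−0.5×4.6) = 0.1003
⟨φ⟩ = 0.7 × (0.2592 − 0.1003) / (0.5 × 1.9) = 0.7 × 0.1673 = 0.1171

11.7%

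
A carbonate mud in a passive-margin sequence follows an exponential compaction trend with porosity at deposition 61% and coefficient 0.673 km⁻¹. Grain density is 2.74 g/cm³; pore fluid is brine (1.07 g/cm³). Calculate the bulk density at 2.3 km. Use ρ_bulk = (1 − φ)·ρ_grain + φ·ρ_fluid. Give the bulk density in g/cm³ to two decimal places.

2.52 g/cm³

Porosity at depth: n = 0.61·exp(−0.673×2.3) = 0.61×0.2127 = 0.1297
Bulk density: ρ_b = (1−n)ρ_g + n·ρ_f = 0.8703×2.74 + 0.1297×1.07
       = 2.385 + 0.139 = 2.523 g/cm³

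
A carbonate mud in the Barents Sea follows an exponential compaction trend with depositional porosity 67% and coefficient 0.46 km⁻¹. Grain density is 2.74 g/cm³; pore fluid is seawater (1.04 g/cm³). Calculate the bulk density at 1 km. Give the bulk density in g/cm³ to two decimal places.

2.02 g/cm³

Porosity at depth: φ = 0.67·exp(−0.46×1) = 0.67×0.6313 = 0.4230
Bulk density: ρ_b = (1−φ)ρ_g + φ·ρ_f = 0.5770×2.74 + 0.4230×1.04
       = 1.581 + 0.440 = 2.021 g/cm³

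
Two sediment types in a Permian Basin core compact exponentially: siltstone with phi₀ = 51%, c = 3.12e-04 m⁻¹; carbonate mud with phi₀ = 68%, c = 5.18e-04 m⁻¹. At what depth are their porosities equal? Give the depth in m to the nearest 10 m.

1400 m

Working in km (1 km = 1000 m; c in km⁻¹ = c in m⁻¹ × 1000):
Set phi₀ₐ e^(−cₐd) = phi₀ᵦ e^(−cᵦd) ⇒ ln(phi₀ₐ/phi₀ᵦ) = (cₐ − cᵦ)·d
d = ln(0.51/0.68) / (0.312 − 0.518) = -0.2877 / -0.206 = 1.397 km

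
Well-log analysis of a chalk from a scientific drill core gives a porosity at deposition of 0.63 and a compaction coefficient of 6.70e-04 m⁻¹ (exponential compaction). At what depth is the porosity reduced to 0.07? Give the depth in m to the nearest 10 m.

3280 m

Working in km (1 km = 1000 m; c in km⁻¹ = c in m⁻¹ × 1000):
Invert Athy's law: Z = ln(n₀/n) / c
Z = ln(0.63/0.07) / 0.67 = ln(9) / 0.67 = 2.1972 / 0.67 = 3.279 km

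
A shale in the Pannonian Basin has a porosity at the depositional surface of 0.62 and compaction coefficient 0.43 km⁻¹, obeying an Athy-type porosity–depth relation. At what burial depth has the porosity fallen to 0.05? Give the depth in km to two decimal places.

5.86 km

Invert Athy's law: Z = ln(φ₀/φ) / β
Z = ln(0.62/0.05) / 0.43 = ln(12.4) / 0.43 = 2.5177 / 0.43 = 5.855 km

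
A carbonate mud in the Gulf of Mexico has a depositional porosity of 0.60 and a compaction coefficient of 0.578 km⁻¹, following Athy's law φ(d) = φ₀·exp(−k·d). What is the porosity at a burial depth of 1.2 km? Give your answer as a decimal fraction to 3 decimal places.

φ = φ₀·exp(−k·d) = 0.6 × exp(−0.578 × 1.2) = 0.6 × exp(−0.6936)
  = 0.6 × 0.4998 = 0.2999

0.300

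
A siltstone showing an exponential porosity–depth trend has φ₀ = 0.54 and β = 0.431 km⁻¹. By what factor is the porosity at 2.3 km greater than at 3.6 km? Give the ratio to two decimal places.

1.75

φ(Z₁)/φ(Z₂) = e^(−β·Z₁)/e^(−β·Z₂) = e^{β(Z₂−Z₁)}
= exp(0.431 × 1.3) = exp(0.5603) = 1.7512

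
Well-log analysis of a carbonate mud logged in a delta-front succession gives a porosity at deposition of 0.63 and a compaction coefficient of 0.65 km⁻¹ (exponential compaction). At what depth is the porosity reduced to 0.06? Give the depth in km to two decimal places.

Invert Athy's law: z = ln(n₀/n) / k
z = ln(0.63/0.06) / 0.65 = ln(10.5) / 0.65 = 2.3514 / 0.65 = 3.618 km

3.62 km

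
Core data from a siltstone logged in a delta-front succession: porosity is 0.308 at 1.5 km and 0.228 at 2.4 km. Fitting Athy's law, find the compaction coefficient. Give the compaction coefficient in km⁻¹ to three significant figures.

Athy: n(Z) = n₀ e^(−kZ) ⇒ n₁/n₂ = e^{k(Z₂−Z₁)} ⇒ k = ln(n₁/n₂)/(Z₂−Z₁)
k = ln(0.308/0.228) / (2.4 − 1.5) = ln(1.351) / 0.9 = 0.3008 / 0.9 = 0.3342 km⁻¹

0.334 km⁻¹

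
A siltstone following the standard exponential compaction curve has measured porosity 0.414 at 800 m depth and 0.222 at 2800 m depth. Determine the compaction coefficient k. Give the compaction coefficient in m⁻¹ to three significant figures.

Working in km (1 km = 1000 m; k in km⁻¹ = k in m⁻¹ × 1000):
Athy: n(d) = n₀ e^(−kd) ⇒ n₁/n₂ = e^{k(d₂−d₁)} ⇒ k = ln(n₁/n₂)/(d₂−d₁)
k = ln(0.414/0.222) / (2.8 − 0.8) = ln(1.865) / 2 = 0.6232 / 2 = 0.3116 km⁻¹

0.000312 m⁻¹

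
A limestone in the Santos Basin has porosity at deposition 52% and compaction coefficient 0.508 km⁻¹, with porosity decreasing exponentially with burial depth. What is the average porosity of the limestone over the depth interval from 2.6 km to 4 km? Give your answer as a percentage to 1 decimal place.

⟨n⟩ = (1/(d₂−d₁)) ∫ n₀ e^(−βd) dd = n₀·(e^(−β·d₁) − e^(−β·d₂)) / (β·(d₂−d₁))
e^(−0.508×2.6) = 0.2669; e^(−0.508×4) = 0.1311
⟨n⟩ = 0.52 × (0.2669 − 0.1311) / (0.508 × 1.4) = 0.52 × 0.1910 = 0.0993

9.9%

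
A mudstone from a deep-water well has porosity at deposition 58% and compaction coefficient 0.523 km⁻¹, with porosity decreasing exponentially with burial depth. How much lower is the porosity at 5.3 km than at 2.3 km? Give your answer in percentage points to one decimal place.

13.8 percentage points

n(2.3) = 0.58·e^(−0.523×2.3) = 0.1742
n(5.3) = 0.58·e^(−0.523×5.3) = 0.0363
Δn = 0.1742 − 0.0363 = 0.1379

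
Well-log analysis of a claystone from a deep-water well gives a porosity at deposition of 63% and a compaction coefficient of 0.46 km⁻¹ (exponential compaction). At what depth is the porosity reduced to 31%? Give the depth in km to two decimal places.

1.54 km

Invert Athy's law: z = ln(n₀/n) / β
z = ln(0.63/0.31) / 0.46 = ln(2.032) / 0.46 = 0.7091 / 0.46 = 1.542 km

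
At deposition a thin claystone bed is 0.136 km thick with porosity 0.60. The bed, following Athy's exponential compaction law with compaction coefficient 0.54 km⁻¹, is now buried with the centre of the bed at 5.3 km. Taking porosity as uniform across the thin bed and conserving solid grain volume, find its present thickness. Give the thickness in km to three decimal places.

Porosity at 5.3 km: n = 0.6·exp(−0.54×5.3) = 0.0343
Solid-volume conservation: h(1−n) = h₀(1−n₀) ⇒ h = h₀·(1−n₀)/(1−n)
h = 0.136 × (1 − 0.6)/(1 − 0.0343) = 0.136 × 0.4142 = 0.0563 km

0.056 km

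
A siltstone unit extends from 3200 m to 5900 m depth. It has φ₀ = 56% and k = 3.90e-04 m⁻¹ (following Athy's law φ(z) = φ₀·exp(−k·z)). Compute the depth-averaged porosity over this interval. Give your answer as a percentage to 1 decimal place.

9.9%

Working in km (1 km = 1000 m; k in km⁻¹ = k in m⁻¹ × 1000):
⟨φ⟩ = (1/(z₂−z₁)) ∫ φ₀ e^(−kz) dz = φ₀·(e^(−k·z₁) − e^(−k·z₂)) / (k·(z₂−z₁))
e^(−0.39×3.2) = 0.2871; e^(−0.39×5.9) = 0.1002
⟨φ⟩ = 0.56 × (0.2871 − 0.1002) / (0.39 × 2.7) = 0.56 × 0.1775 = 0.0994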